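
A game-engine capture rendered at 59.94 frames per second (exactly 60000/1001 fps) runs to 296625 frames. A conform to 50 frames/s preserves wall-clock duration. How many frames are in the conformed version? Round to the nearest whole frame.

247435 frames

Frames at target rate = 296625 × (50) / (60000/1001) = 3958955/16 ≈ 247434.688.
Nearest whole frame: 247435.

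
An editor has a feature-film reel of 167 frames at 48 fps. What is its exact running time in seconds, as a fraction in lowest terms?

167/48 seconds

Running time = 167 ÷ (48) = 167 × 1/48 = 167/48 s.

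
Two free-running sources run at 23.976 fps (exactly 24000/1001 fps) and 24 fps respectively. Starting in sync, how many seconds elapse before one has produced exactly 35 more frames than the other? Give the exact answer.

The gap grows by |24 − 24000/1001| = 24/1001 frames per second.
Time for a 35-frame gap: 35 ÷ (24/1001) = 35035/24 s.

35035/24 seconds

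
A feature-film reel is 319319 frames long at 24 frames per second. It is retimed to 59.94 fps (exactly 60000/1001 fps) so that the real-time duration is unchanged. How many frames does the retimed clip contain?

797500 frames

Target frames = source frames × (target rate / source rate) = 319319 × (60000/1001)/(24) = 319319 × 2500/1001 = 797500.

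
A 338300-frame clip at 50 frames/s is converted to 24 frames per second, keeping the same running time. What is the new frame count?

Target frames = source frames × (target rate / source rate) = 338300 × (24)/(50) = 338300 × 12/25 = 162384.

162384 frames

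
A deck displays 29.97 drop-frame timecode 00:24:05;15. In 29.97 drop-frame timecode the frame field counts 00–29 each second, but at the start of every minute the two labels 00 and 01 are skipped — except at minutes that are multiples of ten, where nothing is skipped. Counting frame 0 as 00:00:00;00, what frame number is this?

43321

As if non-drop at 30 labels/s: (0 × 3600 + 24 × 60 + 5) × 30 + 15 = 43365.
Minute boundaries passed: 24; those not divisible by 10: 24 − 2 = 22; dropped labels = 2 × 22 = 44.
Actual frame index = 43365 − 44 = 43321.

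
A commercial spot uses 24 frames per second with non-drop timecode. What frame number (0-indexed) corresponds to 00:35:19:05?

50861

Total seconds to the label: (0 × 3600 + 35 × 60 + 19) = 2119.
Frame index = 2119 × 24 + 5 = 50861.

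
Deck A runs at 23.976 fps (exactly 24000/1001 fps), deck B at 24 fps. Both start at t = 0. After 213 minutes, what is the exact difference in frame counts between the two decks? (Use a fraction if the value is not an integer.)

306720/1001 frames

213 min = 12780 s.
A emits 24000/1001 × 12780 = 306720000/1001 frames; B emits 24 × 12780 = 306720.
Difference = 306720/1001 frames (≈ 306.4136); B is ahead of A.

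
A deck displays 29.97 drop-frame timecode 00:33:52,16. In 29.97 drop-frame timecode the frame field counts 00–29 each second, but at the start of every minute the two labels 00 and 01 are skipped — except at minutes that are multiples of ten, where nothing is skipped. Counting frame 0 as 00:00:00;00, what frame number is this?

60916

Complete 10-minute blocks: 3, each 17982 frames → 53946.
Remaining 3 whole minutes in the current block: 1800 + 2 × 1798 = 5396 frames.
Within the current minute: 52 × 30 + 16 − 2 = 1574 (labels ;00/;01 skipped at this minute). Total = 53946 + 5396 + 1574 = 60916.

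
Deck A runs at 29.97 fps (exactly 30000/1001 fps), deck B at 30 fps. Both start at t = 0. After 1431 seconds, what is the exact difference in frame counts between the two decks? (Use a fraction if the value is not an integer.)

42930/1001 frames

A emits 30000/1001 × 1431 = 42930000/1001 frames; B emits 30 × 1431 = 42930.
Difference = 42930/1001 frames (≈ 42.8871); B is ahead of A.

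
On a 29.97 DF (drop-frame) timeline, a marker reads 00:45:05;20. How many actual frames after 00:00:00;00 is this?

81088

As if non-drop at 30 labels/s: (0 × 3600 + 45 × 60 + 5) × 30 + 20 = 81170.
Minute boundaries passed: 45; those not divisible by 10: 45 − 4 = 41; dropped labels = 2 × 41 = 82.
Actual frame index = 81170 − 82 = 81088.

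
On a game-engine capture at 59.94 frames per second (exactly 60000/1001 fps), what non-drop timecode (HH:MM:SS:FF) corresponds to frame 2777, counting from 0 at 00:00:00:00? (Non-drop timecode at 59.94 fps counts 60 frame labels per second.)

2777 ÷ 60 = 46 full seconds, remainder 17 frames.
46 s = 0 h 0 min 46 s.
Timecode: 00:00:46:17.

00:00:46:17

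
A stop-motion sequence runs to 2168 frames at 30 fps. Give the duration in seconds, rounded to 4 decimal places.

72.2667 seconds

Running time = 2168 × 1/30 = 1084/15 s ≈ 72.2667 s.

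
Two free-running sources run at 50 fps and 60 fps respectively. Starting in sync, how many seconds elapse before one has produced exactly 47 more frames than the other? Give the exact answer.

4.7 seconds

The gap grows by |60 − 50| = 10 frames per second.
Time for a 47-frame gap: 47 ÷ (10) = 4.7 s.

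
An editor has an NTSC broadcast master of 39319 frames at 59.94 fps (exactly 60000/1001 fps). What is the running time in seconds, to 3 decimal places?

Running time = 39319 × 1001/60000 = 39358319/60000 s ≈ 655.972 s.

655.972 seconds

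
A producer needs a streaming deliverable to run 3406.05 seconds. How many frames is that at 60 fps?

Frames = 3406.05 × 60 = 204363.

204363 frames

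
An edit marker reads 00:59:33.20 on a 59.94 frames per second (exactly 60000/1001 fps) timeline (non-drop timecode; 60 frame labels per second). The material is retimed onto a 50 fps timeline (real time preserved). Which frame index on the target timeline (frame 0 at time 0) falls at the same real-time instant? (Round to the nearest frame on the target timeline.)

Source frame index: (0×3600 + 59×60 + 33) × 60 + 20 = 214400.
Real time: 214400 / (60000/1001) = 268268/75 s.
Target frame: (268268/75) × (50) = 536536/3 ≈ 178845.333 → 178845.

frame 178845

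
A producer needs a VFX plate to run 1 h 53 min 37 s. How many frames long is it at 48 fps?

1 h 53 min 37 s = 6817 s.
Frames = 6817 × 48 = 327216.

327216 frames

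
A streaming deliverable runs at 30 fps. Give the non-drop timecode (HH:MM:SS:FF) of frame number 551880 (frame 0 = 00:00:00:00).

551880 ÷ 30 = 18396 full seconds, remainder 0 frames.
18396 s = 5 h 6 min 36 s.
Timecode: 05:06:36:00.

05:06:36:00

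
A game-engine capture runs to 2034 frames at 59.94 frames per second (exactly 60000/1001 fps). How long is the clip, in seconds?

33.9339 seconds

Running time = 2034 / (60000/1001) = 33.9339 s.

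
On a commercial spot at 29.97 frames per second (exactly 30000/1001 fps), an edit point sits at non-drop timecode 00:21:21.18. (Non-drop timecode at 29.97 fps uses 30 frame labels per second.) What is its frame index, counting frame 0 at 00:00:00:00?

Total seconds to the label: (0 × 3600 + 21 × 60 + 21) = 1281.
Frame index = 1281 × 30 + 18 = 38448.

38448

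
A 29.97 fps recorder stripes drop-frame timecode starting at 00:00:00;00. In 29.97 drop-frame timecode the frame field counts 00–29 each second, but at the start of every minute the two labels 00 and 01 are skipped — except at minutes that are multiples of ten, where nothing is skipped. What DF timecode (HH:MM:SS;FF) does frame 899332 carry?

Each 10-minute DF block holds 10 × 60 × 30 − 9 × 2 = 17982 frames. 899332 ÷ 17982 → 50 full blocks, remainder 232.
Within the partial block the first minute is 1800 frames and each further minute 1798, so 0 further minute boundaries passed. Total skipped labels = 18 × 50 + 2 × 0 = 900.
Non-drop label index = 899332 + 900 = 900232; at 30 labels/s that is 08:20:07:22, i.e. DF 08:20:07;22.

08:20:07;22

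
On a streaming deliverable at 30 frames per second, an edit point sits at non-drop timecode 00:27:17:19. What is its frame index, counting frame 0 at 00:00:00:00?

frame 49129

Total seconds to the label: (0 × 3600 + 27 × 60 + 17) = 1637.
Frame index = 1637 × 30 + 19 = 49129.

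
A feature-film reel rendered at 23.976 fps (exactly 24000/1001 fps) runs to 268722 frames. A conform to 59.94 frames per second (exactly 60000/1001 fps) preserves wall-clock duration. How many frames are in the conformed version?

Target frames = source frames × (target rate / source rate) = 268722 × (60000/1001)/(24000/1001) = 268722 × 5/2 = 671805.

671805 frames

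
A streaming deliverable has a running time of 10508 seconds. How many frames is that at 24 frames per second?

Frames = 10508 × 24 = 252192.

252192 frames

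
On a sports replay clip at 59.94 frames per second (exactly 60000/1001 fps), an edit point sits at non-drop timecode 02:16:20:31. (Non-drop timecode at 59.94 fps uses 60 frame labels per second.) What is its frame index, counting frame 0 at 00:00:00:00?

Total seconds to the label: (2 × 3600 + 16 × 60 + 20) = 8180.
Frame index = 8180 × 60 + 31 = 490831.

frame 490831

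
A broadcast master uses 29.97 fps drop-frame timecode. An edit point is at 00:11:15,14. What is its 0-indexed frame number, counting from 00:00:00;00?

As if non-drop at 30 labels/s: (0 × 3600 + 11 × 60 + 15) × 30 + 14 = 20264.
Minute boundaries passed: 11; those not divisible by 10: 11 − 1 = 10; dropped labels = 2 × 10 = 20.
Actual frame index = 20264 − 20 = 20244.

20244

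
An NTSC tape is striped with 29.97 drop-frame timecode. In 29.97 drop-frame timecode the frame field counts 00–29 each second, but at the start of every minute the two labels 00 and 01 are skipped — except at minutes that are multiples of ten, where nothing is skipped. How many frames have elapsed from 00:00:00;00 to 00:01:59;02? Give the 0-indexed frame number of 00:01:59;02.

As if non-drop at 30 labels/s: (0 × 3600 + 1 × 60 + 59) × 30 + 2 = 3572.
Minute boundaries passed: 1; those not divisible by 10: 1 − 0 = 1; dropped labels = 2 × 1 = 2.
Actual frame index = 3572 − 2 = 3570.

3570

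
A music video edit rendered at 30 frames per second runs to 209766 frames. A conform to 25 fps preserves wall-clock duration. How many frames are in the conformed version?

Target frames = source frames × (target rate / source rate) = 209766 × (25)/(30) = 209766 × 5/6 = 174805.

174805 frames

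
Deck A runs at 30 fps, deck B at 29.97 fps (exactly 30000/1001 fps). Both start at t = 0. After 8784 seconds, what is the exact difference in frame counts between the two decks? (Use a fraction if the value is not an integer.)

263520/1001 frames

A emits 30 × 8784 = 263520 frames; B emits 30000/1001 × 8784 = 263520000/1001.
Difference = 263520/1001 frames (≈ 263.2567); B is behind A.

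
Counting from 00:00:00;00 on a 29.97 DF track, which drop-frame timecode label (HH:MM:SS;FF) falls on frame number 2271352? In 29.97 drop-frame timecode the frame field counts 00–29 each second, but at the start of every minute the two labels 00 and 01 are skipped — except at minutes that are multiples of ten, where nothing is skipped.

Ten DF minutes hold 17982 frames, so frame 2271352 lies in block 126 (frames 2265732–2283713) with 5620 frames into that block.
The block's first minute is 1800 frames and the rest 1798 each; 5620 frames reaches minute 3, so 126 × 18 + 3 × 2 = 2274 labels have been skipped so far.
Adding those back, label number 2271352 + 2274 = 2273626 at 30 labels/s is 75787 s + 16 f = 21 h 3 min 7 s frame 16, i.e. 21:03:07;16.

21:03:07;16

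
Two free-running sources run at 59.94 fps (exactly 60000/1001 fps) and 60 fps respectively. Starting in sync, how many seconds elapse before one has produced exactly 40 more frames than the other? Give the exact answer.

2002/3 seconds

The gap grows by |60 − 60000/1001| = 60/1001 frames per second.
Time for a 40-frame gap: 40 ÷ (60/1001) = 2002/3 s.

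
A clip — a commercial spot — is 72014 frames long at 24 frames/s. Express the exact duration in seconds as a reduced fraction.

36007/12 seconds

Running time = 72014 ÷ (24) = 72014 × 1/24 = 36007/12 s.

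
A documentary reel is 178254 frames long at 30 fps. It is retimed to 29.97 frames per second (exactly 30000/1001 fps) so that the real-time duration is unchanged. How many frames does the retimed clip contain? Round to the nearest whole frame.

Frames at target rate = 178254 × (30000/1001) / (30) = 178254000/1001 ≈ 178075.924.
Nearest whole frame: 178076.

178076 frames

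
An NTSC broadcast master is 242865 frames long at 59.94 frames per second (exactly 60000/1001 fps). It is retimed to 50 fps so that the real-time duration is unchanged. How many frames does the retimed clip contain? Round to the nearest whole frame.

Frames at target rate = 242865 × (50) / (60000/1001) = 16207191/80 ≈ 202589.888.
Nearest whole frame: 202590.

202590 frames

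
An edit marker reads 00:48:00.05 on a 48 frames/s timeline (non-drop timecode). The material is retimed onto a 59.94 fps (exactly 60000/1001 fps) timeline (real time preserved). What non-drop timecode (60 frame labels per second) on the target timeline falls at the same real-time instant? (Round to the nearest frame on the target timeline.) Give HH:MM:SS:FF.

Source frame index: (0×3600 + 48×60 + 0) × 48 + 5 = 138245.
Real time: 138245 / (48) = 138245/48 s.
Target frame: (138245/48) × (60000/1001) = 172806250/1001 ≈ 172633.616 → 172634.
At 60 labels/s: frame 172634 → 00:47:57:14.

00:47:57:14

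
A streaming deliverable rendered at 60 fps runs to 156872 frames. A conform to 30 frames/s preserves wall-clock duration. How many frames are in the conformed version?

78436 frames

Frames at target rate = 156872 × (30) / (60) = 78436.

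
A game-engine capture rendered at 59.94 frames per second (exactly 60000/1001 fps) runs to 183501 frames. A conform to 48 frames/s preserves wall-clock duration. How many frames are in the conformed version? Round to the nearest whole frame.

Frames at target rate = 183501 × (48) / (60000/1001) = 183684501/1250 ≈ 146947.601.
Nearest whole frame: 146948.

146948 frames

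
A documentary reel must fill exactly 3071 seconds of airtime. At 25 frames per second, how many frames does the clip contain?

Frames = 3071 × 25 = 76775.

76775 frames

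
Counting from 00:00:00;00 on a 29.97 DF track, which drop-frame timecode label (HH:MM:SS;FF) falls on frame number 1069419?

Ten DF minutes hold 17982 frames, so frame 1069419 lies in block 59 (frames 1060938–1078919) with 8481 frames into that block.
The block's first minute is 1800 frames and the rest 1798 each; 8481 frames reaches minute 4, so 59 × 18 + 4 × 2 = 1070 labels have been skipped so far.
Adding those back, label number 1069419 + 1070 = 1070489 at 30 labels/s is 35682 s + 29 f = 9 h 54 min 42 s frame 29, i.e. 09:54:42;29.

09:54:42;29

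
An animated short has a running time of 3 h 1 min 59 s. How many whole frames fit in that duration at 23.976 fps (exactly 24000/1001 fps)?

3 h 1 min 59 s = 10919 s.
Frames = 10919 × 24000/1001 = 262056000/1001 ≈ 261794.2058.
Complete frames: 261794.

261794 frames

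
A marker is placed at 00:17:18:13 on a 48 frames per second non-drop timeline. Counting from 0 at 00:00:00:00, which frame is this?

49837

Total seconds to the label: (0 × 3600 + 17 × 60 + 18) = 1038.
Frame index = 1038 × 48 + 13 = 49837.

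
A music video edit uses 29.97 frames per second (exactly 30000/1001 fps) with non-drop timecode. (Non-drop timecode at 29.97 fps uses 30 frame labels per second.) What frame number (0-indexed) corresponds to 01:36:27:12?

Total seconds to the label: (1 × 3600 + 36 × 60 + 27) = 5787.
Frame index = 5787 × 30 + 12 = 173622.

frame 173622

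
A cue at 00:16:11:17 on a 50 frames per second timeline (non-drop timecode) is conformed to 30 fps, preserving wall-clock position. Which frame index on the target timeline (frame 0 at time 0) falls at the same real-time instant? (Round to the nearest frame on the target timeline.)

frame 29140

Source frame index: (0×3600 + 16×60 + 11) × 50 + 17 = 48567.
Real time: 48567 / (50) = 48567/50 s.
Target frame: (48567/50) × (30) = 145701/5 ≈ 29140.200 → 29140.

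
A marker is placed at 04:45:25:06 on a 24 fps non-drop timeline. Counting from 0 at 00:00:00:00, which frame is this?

411006

Total seconds to the label: (4 × 3600 + 45 × 60 + 25) = 17125.
Frame index = 17125 × 24 + 6 = 411006.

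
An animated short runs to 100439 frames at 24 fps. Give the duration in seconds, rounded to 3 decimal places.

4184.958 seconds

Running time = 100439 × 1/24 = 100439/24 s ≈ 4184.958 s.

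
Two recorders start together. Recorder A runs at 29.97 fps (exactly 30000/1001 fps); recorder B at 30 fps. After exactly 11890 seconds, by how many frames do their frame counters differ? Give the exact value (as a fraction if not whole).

A emits 30000/1001 × 11890 = 356700000/1001 frames; B emits 30 × 11890 = 356700.
Difference = 356700/1001 frames (≈ 356.3437); B is ahead of A.

356700/1001 frames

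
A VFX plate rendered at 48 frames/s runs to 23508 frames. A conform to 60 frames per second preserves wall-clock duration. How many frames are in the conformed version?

29385 frames

Target frames = source frames × (target rate / source rate) = 23508 × (60)/(48) = 23508 × 5/4 = 29385.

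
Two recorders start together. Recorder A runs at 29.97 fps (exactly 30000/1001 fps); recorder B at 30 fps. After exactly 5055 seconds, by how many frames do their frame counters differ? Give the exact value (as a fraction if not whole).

151650/1001 frames

A emits 30000/1001 × 5055 = 151650000/1001 frames; B emits 30 × 5055 = 151650.
Difference = 151650/1001 frames (≈ 151.4985); B is ahead of A.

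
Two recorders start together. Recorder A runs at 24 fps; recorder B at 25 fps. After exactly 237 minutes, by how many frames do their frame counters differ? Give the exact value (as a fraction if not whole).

14220 frames

237 min = 14220 s.
A emits 24 × 14220 = 341280 frames; B emits 25 × 14220 = 355500.
Difference = 14220 frames; B is ahead of A.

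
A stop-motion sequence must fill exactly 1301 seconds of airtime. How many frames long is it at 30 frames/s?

Frames = 1301 × 30 = 39030.

39030 frames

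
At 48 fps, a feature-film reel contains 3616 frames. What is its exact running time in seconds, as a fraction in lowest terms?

Running time = 3616 ÷ (48) = 3616 × 1/48 = 226/3 s.

226/3 seconds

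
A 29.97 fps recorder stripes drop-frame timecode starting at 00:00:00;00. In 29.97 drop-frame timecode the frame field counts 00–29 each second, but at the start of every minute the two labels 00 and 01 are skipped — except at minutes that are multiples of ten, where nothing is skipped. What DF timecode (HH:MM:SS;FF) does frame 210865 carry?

01:57:15;27

Each 10-minute DF block holds 10 × 60 × 30 − 9 × 2 = 17982 frames. 210865 ÷ 17982 → 11 full blocks, remainder 13063.
Within the partial block the first minute is 1800 frames and each further minute 1798, so 7 further minute boundaries passed. Total skipped labels = 18 × 11 + 2 × 7 = 212.
Non-drop label index = 210865 + 212 = 211077; at 30 labels/s that is 01:57:15:27, i.e. DF 01:57:15;27.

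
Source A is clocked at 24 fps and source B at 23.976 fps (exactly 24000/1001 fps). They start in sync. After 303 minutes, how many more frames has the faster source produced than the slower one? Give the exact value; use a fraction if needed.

436320/1001 frames

303 min = 18180 s.
A emits 24 × 18180 = 436320 frames; B emits 24000/1001 × 18180 = 436320000/1001.
Difference = 436320/1001 frames (≈ 435.8841); B is behind A.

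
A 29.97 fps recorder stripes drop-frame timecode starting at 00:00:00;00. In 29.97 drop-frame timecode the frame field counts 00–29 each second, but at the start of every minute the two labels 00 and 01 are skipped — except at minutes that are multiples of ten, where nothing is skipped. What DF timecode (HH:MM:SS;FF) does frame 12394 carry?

Each 10-minute DF block holds 10 × 60 × 30 − 9 × 2 = 17982 frames. 12394 ÷ 17982 → 0 full blocks, remainder 12394.
Within the partial block the first minute is 1800 frames and each further minute 1798, so 6 further minute boundaries passed. Total skipped labels = 18 × 0 + 2 × 6 = 12.
Non-drop label index = 12394 + 12 = 12406; at 30 labels/s that is 00:06:53:16, i.e. DF 00:06:53;16.

00:06:53;16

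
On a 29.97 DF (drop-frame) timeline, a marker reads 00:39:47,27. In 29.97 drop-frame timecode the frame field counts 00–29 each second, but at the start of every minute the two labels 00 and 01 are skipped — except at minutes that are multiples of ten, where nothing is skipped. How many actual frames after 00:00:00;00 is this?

As if non-drop at 30 labels/s: (0 × 3600 + 39 × 60 + 47) × 30 + 27 = 71637.
Minute boundaries passed: 39; those not divisible by 10: 39 − 3 = 36; dropped labels = 2 × 36 = 72.
Actual frame index = 71637 − 72 = 71565.

71565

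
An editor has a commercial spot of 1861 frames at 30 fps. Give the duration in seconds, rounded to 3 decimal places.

62.033 seconds

Running time = 1861 × 1/30 = 1861/30 s ≈ 62.033 s.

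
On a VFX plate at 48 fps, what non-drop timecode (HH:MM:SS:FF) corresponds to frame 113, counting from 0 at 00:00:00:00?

00:00:02:17

113 ÷ 48 = 2 full seconds, remainder 17 frames.
2 s = 0 h 0 min 2 s.
Timecode: 00:00:02:17.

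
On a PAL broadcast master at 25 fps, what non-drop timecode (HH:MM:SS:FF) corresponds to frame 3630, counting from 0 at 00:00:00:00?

3630 ÷ 25 = 145 full seconds, remainder 5 frames.
145 s = 0 h 2 min 25 s.
Timecode: 00:02:25:05.

00:02:25:05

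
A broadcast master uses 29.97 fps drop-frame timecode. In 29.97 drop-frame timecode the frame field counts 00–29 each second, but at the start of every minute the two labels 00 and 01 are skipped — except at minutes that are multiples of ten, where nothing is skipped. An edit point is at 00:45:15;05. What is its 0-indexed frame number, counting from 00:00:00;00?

As if non-drop at 30 labels/s: (0 × 3600 + 45 × 60 + 15) × 30 + 5 = 81455.
Minute boundaries passed: 45; those not divisible by 10: 45 − 4 = 41; dropped labels = 2 × 41 = 82.
Actual frame index = 81455 − 82 = 81373.

81373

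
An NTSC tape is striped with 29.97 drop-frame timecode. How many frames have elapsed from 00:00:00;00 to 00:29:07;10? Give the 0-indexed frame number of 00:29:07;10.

52366

As if non-drop at 30 labels/s: (0 × 3600 + 29 × 60 + 7) × 30 + 10 = 52420.
Minute boundaries passed: 29; those not divisible by 10: 29 − 2 = 27; dropped labels = 2 × 27 = 54.
Actual frame index = 52420 − 54 = 52366.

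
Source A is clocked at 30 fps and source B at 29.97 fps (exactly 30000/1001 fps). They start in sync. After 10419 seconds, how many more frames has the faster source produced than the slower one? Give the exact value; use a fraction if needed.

312570/1001 frames

A emits 30 × 10419 = 312570 frames; B emits 30000/1001 × 10419 = 312570000/1001.
Difference = 312570/1001 frames (≈ 312.2577); B is behind A.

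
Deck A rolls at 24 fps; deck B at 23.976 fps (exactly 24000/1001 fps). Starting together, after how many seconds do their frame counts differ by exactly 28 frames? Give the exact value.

7007/6 seconds

The gap grows by |24000/1001 − 24| = 24/1001 frames per second.
Time for a 28-frame gap: 28 ÷ (24/1001) = 7007/6 s.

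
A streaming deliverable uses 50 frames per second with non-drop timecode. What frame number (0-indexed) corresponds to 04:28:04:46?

frame 804246

Total seconds to the label: (4 × 3600 + 28 × 60 + 4) = 16084.
Frame index = 16084 × 50 + 46 = 804246.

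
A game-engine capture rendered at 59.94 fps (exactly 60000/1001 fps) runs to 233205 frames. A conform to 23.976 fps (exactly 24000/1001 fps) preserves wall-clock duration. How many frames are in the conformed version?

93282 frames

Target frames = source frames × (target rate / source rate) = 233205 × (24000/1001)/(60000/1001) = 233205 × 2/5 = 93282.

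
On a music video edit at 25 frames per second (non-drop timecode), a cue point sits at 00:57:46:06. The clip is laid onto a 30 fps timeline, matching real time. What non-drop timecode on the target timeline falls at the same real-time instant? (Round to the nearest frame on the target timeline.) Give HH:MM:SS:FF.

Source frame index: (0×3600 + 57×60 + 46) × 25 + 6 = 86656.
Real time: 86656 / (25) = 86656/25 s.
Target frame: (86656/25) × (30) = 519936/5 ≈ 103987.200 → 103987.
At 30 labels/s: frame 103987 → 00:57:46:07.

00:57:46:07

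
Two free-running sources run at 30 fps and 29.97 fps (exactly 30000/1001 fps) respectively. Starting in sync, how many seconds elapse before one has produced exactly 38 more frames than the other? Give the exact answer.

19019/15 seconds

The gap grows by |30000/1001 − 30| = 30/1001 frames per second.
Time for a 38-frame gap: 38 ÷ (30/1001) = 19019/15 s.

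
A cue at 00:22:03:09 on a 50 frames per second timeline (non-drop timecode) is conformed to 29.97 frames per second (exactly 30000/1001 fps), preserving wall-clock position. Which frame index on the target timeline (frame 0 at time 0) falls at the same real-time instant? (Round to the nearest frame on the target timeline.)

frame 39656

Source frame index: (0×3600 + 22×60 + 3) × 50 + 9 = 66159.
Real time: 66159 / (50) = 66159/50 s.
Target frame: (66159/50) × (30000/1001) = 39695400/1001 ≈ 39655.744 → 39656.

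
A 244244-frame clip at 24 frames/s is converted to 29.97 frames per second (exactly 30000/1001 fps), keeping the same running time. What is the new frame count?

Target frames = source frames × (target rate / source rate) = 244244 × (30000/1001)/(24) = 244244 × 1250/1001 = 305000.

305000 frames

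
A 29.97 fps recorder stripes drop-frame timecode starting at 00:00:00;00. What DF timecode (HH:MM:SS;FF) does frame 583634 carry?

05:24:33;28

Ten DF minutes hold 17982 frames, so frame 583634 lies in block 32 (frames 575424–593405) with 8210 frames into that block.
The block's first minute is 1800 frames and the rest 1798 each; 8210 frames reaches minute 4, so 32 × 18 + 4 × 2 = 584 labels have been skipped so far.
Adding those back, label number 583634 + 584 = 584218 at 30 labels/s is 19473 s + 28 f = 5 h 24 min 33 s frame 28, i.e. 05:24:33;28.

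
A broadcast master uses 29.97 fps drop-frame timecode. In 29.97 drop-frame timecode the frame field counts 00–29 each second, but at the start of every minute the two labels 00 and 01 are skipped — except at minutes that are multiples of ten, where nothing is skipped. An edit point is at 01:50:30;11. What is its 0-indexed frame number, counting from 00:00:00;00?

As if non-drop at 30 labels/s: (1 × 3600 + 50 × 60 + 30) × 30 + 11 = 198911.
Minute boundaries passed: 110; those not divisible by 10: 110 − 11 = 99; dropped labels = 2 × 99 = 198.
Actual frame index = 198911 − 198 = 198713.

198713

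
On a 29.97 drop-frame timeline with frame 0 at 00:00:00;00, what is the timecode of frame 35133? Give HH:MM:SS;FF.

Ten DF minutes hold 17982 frames, so frame 35133 lies in block 1 (frames 17982–35963) with 17151 frames into that block.
The block's first minute is 1800 frames and the rest 1798 each; 17151 frames reaches minute 9, so 1 × 18 + 9 × 2 = 36 labels have been skipped so far.
Adding those back, label number 35133 + 36 = 35169 at 30 labels/s is 1172 s + 9 f = 0 h 19 min 32 s frame 9, i.e. 00:19:32;09.

00:19:32;09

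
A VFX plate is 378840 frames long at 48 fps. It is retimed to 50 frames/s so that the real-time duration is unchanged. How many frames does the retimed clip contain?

Target frames = source frames × (target rate / source rate) = 378840 × (50)/(48) = 378840 × 25/24 = 394625.

394625 frames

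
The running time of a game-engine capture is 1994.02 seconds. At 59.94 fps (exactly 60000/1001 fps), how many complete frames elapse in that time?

Frames = 1994.02 × 60000/1001 = 17091600/143 ≈ 119521.6783.
Complete frames: 119521.

119521 frames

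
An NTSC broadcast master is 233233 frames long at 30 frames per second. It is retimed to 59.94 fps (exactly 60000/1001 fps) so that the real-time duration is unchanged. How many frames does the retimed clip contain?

Target frames = source frames × (target rate / source rate) = 233233 × (60000/1001)/(30) = 233233 × 2000/1001 = 466000.

466000 frames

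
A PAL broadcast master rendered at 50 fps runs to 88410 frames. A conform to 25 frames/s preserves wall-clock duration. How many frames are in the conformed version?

44205 frames

Target frames = source frames × (target rate / source rate) = 88410 × (25)/(50) = 88410 × 1/2 = 44205.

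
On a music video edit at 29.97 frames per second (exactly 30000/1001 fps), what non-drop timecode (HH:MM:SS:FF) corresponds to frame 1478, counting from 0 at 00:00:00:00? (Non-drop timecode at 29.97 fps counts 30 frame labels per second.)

1478 ÷ 30 = 49 full seconds, remainder 8 frames.
49 s = 0 h 0 min 49 s.
Timecode: 00:00:49:08.

00:00:49:08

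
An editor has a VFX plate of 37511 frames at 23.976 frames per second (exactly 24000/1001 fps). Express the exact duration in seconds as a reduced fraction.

Running time = 37511 ÷ (24000/1001) = 37511 × 1001/24000 = 37548511/24000 s.

37548511/24000 seconds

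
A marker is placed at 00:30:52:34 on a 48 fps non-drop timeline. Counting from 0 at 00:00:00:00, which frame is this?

88930

Total seconds to the label: (0 × 3600 + 30 × 60 + 52) = 1852.
Frame index = 1852 × 48 + 34 = 88930.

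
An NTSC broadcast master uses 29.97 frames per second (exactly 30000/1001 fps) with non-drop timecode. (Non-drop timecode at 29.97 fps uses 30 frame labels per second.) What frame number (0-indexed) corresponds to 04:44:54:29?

frame 512849

Total seconds to the label: (4 × 3600 + 44 × 60 + 54) = 17094.
Frame index = 17094 × 30 + 29 = 512849.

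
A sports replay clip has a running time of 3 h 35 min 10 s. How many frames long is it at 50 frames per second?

3 h 35 min 10 s = 12910 s.
Frames = 12910 × 50 = 645500.

645500 frames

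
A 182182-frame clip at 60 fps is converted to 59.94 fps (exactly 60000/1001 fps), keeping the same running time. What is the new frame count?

Target frames = source frames × (target rate / source rate) = 182182 × (60000/1001)/(60) = 182182 × 1000/1001 = 182000.

182000 frames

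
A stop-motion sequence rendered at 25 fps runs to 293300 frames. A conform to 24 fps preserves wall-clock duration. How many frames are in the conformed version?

Target frames = source frames × (target rate / source rate) = 293300 × (24)/(25) = 293300 × 24/25 = 281568.

281568 frames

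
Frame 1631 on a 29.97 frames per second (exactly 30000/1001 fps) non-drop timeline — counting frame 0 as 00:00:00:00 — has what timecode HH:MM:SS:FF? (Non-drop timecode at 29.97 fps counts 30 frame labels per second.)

00:00:54:11

1631 ÷ 30 = 54 full seconds, remainder 11 frames.
54 s = 0 h 0 min 54 s.
Timecode: 00:00:54:11.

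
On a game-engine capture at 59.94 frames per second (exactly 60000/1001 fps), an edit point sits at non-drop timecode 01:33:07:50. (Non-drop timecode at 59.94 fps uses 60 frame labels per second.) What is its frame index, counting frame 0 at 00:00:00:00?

Total seconds to the label: (1 × 3600 + 33 × 60 + 7) = 5587.
Frame index = 5587 × 60 + 50 = 335270.

335270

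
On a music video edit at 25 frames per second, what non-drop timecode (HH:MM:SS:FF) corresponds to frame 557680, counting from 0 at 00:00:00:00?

06:11:47:05

557680 ÷ 25 = 22307 full seconds, remainder 5 frames.
22307 s = 6 h 11 min 47 s.
Timecode: 06:11:47:05.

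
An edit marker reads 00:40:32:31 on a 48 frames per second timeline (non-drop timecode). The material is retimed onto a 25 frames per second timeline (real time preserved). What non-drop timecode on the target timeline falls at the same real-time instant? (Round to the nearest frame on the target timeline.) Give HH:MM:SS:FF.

Source frame index: (0×3600 + 40×60 + 32) × 48 + 31 = 116767.
Real time: 116767 / (48) = 116767/48 s.
Target frame: (116767/48) × (25) = 2919175/48 ≈ 60816.146 → 60816.
At 25 labels/s: frame 60816 → 00:40:32:16.

00:40:32:16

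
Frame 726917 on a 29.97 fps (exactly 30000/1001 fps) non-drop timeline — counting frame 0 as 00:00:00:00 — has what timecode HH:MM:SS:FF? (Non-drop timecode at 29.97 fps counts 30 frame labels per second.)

726917 ÷ 30 = 24230 full seconds, remainder 17 frames.
24230 s = 6 h 43 min 50 s.
Timecode: 06:43:50:17.

06:43:50:17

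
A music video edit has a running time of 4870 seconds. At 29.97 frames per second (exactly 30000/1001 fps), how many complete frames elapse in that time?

Frames = 4870 × 30000/1001 = 146100000/1001 ≈ 145954.0460.
Complete frames: 145954.

145954 frames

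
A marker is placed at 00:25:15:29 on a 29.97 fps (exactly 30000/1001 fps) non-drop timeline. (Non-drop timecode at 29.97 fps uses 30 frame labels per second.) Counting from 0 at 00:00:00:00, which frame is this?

Total seconds to the label: (0 × 3600 + 25 × 60 + 15) = 1515.
Frame index = 1515 × 30 + 29 = 45479.

45479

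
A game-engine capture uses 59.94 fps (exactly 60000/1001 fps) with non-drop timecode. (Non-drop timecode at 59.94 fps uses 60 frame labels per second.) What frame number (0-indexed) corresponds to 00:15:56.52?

frame 57412

Total seconds to the label: (0 × 3600 + 15 × 60 + 56) = 956.
Frame index = 956 × 60 + 52 = 57412.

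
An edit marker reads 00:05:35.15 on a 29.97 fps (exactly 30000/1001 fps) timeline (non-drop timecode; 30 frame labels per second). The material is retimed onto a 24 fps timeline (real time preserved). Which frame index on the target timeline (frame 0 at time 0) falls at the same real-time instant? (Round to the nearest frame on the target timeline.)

frame 8060

Source frame index: (0×3600 + 5×60 + 35) × 30 + 15 = 10065.
Real time: 10065 / (30000/1001) = 671671/2000 s.
Target frame: (671671/2000) × (24) = 2015013/250 ≈ 8060.052 → 8060.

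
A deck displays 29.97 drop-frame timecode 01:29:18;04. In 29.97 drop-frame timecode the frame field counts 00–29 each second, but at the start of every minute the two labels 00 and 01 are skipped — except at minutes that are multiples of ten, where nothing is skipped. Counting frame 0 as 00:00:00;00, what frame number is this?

160582

As if non-drop at 30 labels/s: (1 × 3600 + 29 × 60 + 18) × 30 + 4 = 160744.
Minute boundaries passed: 89; those not divisible by 10: 89 − 8 = 81; dropped labels = 2 × 81 = 162.
Actual frame index = 160744 − 162 = 160582.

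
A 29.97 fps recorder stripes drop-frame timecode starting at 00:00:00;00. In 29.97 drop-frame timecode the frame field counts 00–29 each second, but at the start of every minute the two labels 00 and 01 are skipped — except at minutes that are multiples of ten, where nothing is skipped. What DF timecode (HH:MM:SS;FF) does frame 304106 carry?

Ten DF minutes hold 17982 frames, so frame 304106 lies in block 16 (frames 287712–305693) with 16394 frames into that block.
The block's first minute is 1800 frames and the rest 1798 each; 16394 frames reaches minute 9, so 16 × 18 + 9 × 2 = 306 labels have been skipped so far.
Adding those back, label number 304106 + 306 = 304412 at 30 labels/s is 10147 s + 2 f = 2 h 49 min 7 s frame 2, i.e. 02:49:07;02.

02:49:07;02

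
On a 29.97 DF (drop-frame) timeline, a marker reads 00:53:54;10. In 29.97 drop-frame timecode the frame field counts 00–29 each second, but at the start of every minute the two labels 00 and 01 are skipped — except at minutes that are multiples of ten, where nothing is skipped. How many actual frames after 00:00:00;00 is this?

96934

Complete 10-minute blocks: 5, each 17982 frames → 89910.
Remaining 3 whole minutes in the current block: 1800 + 2 × 1798 = 5396 frames.
Within the current minute: 54 × 30 + 10 − 2 = 1628 (labels ;00/;01 skipped at this minute). Total = 89910 + 5396 + 1628 = 96934.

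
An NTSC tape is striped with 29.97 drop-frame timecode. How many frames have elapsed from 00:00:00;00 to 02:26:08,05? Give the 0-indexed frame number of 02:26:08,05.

262781

Complete 10-minute blocks: 14, each 17982 frames → 251748.
Remaining 6 whole minutes in the current block: 1800 + 5 × 1798 = 10790 frames.
Within the current minute: 8 × 30 + 5 − 2 = 243 (labels ;00/;01 skipped at this minute). Total = 251748 + 10790 + 243 = 262781.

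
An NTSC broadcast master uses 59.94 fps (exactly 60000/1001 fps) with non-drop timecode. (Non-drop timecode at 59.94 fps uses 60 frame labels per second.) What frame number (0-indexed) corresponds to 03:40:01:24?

Total seconds to the label: (3 × 3600 + 40 × 60 + 1) = 13201.
Frame index = 13201 × 60 + 24 = 792084.

frame 792084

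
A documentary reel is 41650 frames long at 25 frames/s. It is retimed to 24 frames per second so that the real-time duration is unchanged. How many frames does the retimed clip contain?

Target frames = source frames × (target rate / source rate) = 41650 × (24)/(25) = 41650 × 24/25 = 39984.

39984 frames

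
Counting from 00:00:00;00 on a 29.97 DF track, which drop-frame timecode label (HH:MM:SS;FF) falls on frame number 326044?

03:01:19;00

Ten DF minutes hold 17982 frames, so frame 326044 lies in block 18 (frames 323676–341657) with 2368 frames into that block.
The block's first minute is 1800 frames and the rest 1798 each; 2368 frames reaches minute 1, so 18 × 18 + 1 × 2 = 326 labels have been skipped so far.
Adding those back, label number 326044 + 326 = 326370 at 30 labels/s is 10879 s + 0 f = 3 h 1 min 19 s frame 0, i.e. 03:01:19;00.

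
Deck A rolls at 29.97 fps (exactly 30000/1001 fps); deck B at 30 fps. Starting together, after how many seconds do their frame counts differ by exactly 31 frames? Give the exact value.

The gap grows by |30 − 30000/1001| = 30/1001 frames per second.
Time for a 31-frame gap: 31 ÷ (30/1001) = 31031/30 s.

31031/30 seconds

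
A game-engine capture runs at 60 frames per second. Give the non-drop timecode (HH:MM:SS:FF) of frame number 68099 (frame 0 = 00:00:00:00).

00:18:54:59

68099 ÷ 60 = 1134 full seconds, remainder 59 frames.
1134 s = 0 h 18 min 54 s.
Timecode: 00:18:54:59.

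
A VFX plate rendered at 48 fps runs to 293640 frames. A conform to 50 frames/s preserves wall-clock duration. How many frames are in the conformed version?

Target frames = source frames × (target rate / source rate) = 293640 × (50)/(48) = 293640 × 25/24 = 305875.

305875 frames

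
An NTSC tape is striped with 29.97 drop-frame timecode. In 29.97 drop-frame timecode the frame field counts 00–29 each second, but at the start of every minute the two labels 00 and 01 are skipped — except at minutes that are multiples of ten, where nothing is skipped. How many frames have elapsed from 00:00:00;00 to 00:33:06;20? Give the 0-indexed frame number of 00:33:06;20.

As if non-drop at 30 labels/s: (0 × 3600 + 33 × 60 + 6) × 30 + 20 = 59600.
Minute boundaries passed: 33; those not divisible by 10: 33 − 3 = 30; dropped labels = 2 × 30 = 60.
Actual frame index = 59600 − 60 = 59540.

59540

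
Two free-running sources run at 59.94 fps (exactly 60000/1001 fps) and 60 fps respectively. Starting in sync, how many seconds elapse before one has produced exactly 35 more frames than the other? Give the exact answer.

7007/12 seconds

The gap grows by |60 − 60000/1001| = 60/1001 frames per second.
Time for a 35-frame gap: 35 ÷ (60/1001) = 7007/12 s.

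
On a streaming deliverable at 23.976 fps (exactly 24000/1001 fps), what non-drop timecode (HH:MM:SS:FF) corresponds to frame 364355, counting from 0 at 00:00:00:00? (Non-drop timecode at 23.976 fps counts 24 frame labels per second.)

04:13:01:11

364355 ÷ 24 = 15181 full seconds, remainder 11 frames.
15181 s = 4 h 13 min 1 s.
Timecode: 04:13:01:11.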